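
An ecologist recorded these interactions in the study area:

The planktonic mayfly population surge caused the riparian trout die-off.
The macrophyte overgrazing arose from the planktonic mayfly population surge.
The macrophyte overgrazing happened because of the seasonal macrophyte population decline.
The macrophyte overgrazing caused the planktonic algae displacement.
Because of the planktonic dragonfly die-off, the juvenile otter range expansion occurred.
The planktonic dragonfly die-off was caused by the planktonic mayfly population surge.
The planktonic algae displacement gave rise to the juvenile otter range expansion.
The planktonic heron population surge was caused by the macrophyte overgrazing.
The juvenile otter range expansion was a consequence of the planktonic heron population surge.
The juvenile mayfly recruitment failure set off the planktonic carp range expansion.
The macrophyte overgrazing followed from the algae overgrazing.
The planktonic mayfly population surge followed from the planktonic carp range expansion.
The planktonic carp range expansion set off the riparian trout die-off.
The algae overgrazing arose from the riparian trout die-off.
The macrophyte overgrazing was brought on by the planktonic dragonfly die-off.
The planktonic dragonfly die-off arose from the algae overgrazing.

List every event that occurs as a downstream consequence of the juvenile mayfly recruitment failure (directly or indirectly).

Direct effects: the planktonic carp range expansion.
2 steps out: the planktonic mayfly population surge, the riparian trout die-off.
3 steps out: the algae overgrazing, the planktonic dragonfly die-off, the macrophyte overgrazing.
4 steps out: the planktonic algae displacement, the planktonic heron population surge, the juvenile otter range expansion.
Not reachable from it: the seasonal macrophyte population decline.

the algae overgrazing, the juvenile otter range expansion, the macrophyte overgrazing, the planktonic algae displacement, the planktonic carp range expansion, the planktonic dragonfly die-off, the planktonic heron population surge, the planktonic mayfly population surge, the riparian trout die-off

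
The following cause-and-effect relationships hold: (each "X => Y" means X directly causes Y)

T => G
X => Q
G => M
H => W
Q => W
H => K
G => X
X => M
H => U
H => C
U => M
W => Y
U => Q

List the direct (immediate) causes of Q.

Upstream contributors include H, T, G, but only U, X feed directly into Q.

U, X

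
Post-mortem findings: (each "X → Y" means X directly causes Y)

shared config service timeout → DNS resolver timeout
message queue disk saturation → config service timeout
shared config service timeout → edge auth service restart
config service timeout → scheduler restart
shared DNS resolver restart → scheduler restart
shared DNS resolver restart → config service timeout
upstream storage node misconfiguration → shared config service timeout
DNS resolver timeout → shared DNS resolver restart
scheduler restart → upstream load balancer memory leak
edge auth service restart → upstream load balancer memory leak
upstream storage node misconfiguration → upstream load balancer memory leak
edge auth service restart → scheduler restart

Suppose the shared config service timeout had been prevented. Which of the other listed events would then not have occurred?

Downstream of the shared config service timeout: the DNS resolver timeout, the shared DNS resolver restart, the config service timeout, the edge auth service restart, the scheduler restart, the upstream load balancer memory leak.
Of those, still caused via another path: the config service timeout, the scheduler restart, the upstream load balancer memory leak.
The remainder have no surviving cause.

the DNS resolver timeout, the edge auth service restart, the shared DNS resolver restart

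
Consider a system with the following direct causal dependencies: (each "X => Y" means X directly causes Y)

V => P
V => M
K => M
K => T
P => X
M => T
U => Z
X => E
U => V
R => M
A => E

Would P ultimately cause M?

No

P leads to X, E; M is not among them.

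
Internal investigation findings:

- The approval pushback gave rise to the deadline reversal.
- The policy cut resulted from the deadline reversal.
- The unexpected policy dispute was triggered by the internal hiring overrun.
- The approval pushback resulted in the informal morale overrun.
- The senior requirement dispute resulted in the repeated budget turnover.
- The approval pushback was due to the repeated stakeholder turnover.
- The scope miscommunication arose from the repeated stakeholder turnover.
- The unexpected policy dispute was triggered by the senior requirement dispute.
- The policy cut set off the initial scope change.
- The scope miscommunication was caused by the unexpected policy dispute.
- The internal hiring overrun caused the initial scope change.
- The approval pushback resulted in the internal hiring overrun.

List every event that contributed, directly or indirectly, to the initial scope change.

Immediate causes of the initial scope change: the internal hiring overrun, the policy cut.
Further upstream: the repeated stakeholder turnover, the approval pushback, the deadline reversal.

the approval pushback, the deadline reversal, the internal hiring overrun, the policy cut, the repeated stakeholder turnover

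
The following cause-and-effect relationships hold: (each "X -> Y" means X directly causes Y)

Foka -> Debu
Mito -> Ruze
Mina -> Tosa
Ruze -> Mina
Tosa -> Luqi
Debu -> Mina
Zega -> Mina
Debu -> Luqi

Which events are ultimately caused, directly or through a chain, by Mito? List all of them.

Luqi, Mina, Ruze, Tosa

Direct effects: Ruze.
2 steps out: Mina.
3 steps out: Tosa.
4 steps out: Luqi.
Not reachable from it: Foka, Zega, Debu.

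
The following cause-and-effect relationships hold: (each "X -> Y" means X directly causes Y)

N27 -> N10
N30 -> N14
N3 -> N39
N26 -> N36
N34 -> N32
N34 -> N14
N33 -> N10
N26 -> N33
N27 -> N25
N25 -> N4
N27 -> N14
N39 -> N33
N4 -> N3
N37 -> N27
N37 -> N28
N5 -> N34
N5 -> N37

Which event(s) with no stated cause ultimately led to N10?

N26, N5

Tracing upstream from N10: N10 ← N27 ← N37 ← N5.
A separate upstream branch: N10 ← N33 ← N26.
Each of those chain origins has no stated cause.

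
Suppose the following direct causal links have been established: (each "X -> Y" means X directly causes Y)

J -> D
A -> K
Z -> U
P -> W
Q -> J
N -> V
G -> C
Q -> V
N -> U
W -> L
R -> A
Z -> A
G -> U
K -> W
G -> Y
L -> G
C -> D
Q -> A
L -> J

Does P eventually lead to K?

No

P leads to W, L, G, C, Y, J, D, U; K is not among them.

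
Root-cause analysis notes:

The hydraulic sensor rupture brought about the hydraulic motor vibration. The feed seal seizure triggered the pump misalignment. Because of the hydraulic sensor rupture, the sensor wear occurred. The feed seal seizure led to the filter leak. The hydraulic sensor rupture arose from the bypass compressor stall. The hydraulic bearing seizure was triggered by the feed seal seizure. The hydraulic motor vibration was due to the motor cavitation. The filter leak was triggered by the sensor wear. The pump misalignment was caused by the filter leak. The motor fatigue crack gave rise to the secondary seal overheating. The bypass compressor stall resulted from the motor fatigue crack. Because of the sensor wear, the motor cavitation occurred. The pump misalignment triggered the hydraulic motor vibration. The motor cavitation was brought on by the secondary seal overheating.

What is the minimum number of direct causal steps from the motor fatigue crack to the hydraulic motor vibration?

3

Shortest chain: the motor fatigue crack → the bypass compressor stall → the hydraulic sensor rupture → the hydraulic motor vibration.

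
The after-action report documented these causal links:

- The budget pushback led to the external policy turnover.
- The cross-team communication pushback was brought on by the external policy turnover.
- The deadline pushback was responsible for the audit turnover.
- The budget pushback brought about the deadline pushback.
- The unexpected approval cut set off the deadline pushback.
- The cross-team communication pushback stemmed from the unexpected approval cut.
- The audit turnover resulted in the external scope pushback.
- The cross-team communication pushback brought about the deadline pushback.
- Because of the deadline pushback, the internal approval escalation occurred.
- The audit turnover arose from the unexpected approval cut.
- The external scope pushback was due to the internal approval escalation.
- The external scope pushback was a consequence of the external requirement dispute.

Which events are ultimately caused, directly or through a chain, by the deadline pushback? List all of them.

Direct effects: the internal approval escalation, the audit turnover.
2 steps out: the external scope pushback.
Not reachable from it: the budget pushback, the unexpected approval cut, the external policy turnover, the cross-team communication pushback, the external requirement dispute.

the audit turnover, the external scope pushback, the internal approval escalation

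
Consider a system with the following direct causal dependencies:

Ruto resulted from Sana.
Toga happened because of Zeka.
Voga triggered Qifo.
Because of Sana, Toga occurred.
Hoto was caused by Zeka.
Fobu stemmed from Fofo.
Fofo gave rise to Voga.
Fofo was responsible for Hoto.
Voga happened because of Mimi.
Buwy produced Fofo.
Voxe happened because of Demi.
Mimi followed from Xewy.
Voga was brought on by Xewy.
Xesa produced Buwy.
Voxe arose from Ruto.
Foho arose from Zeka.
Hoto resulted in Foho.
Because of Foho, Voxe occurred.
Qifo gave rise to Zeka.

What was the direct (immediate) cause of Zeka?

Upstream contributors include Xesa, Xewy, Mimi, Buwy, Fofo, Voga, but only Qifo feeds directly into Zeka.

Qifo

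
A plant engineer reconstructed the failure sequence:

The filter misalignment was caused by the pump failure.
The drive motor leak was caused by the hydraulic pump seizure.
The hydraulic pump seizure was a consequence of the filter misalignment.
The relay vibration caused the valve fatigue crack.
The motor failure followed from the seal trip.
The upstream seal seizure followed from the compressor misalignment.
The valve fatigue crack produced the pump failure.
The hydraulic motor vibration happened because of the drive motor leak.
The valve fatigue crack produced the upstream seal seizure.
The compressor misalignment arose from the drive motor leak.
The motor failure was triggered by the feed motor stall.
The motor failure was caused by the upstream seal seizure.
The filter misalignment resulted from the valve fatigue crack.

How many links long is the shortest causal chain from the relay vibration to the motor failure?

3

Shortest chain: the relay vibration → the valve fatigue crack → the upstream seal seizure → the motor failure.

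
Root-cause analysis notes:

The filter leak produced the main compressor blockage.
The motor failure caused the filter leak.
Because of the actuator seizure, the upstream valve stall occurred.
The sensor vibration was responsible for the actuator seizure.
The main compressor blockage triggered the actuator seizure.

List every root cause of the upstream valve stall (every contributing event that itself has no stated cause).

the motor failure, the sensor vibration

Tracing upstream from the upstream valve stall: the upstream valve stall ← the actuator seizure ← the main compressor blockage ← the filter leak ← the motor failure.
A separate upstream branch: the upstream valve stall ← the actuator seizure ← the sensor vibration.
Each of those chain origins has no stated cause.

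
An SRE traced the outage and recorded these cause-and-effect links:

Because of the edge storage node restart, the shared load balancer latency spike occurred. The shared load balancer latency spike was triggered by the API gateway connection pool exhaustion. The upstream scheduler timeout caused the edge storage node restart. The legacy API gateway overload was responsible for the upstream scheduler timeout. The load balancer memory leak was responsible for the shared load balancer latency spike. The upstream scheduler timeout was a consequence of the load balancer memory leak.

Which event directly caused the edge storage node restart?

Upstream contributors include the legacy API gateway overload, the load balancer memory leak, but only the upstream scheduler timeout feeds directly into the edge storage node restart.

the upstream scheduler timeout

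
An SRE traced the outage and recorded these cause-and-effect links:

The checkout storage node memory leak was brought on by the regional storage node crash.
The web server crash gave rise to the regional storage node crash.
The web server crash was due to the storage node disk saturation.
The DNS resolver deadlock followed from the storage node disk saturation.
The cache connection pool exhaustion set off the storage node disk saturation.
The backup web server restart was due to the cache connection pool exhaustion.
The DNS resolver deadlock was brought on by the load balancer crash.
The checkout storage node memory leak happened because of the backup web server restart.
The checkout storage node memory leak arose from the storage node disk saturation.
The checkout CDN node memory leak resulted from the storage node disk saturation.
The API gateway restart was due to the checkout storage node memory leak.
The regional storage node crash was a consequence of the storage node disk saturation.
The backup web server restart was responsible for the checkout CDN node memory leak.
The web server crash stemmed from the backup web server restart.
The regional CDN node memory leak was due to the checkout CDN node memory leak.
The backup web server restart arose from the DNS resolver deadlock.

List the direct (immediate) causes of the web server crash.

Upstream contributors include the cache connection pool exhaustion, the DNS resolver deadlock, the load balancer crash, but only the backup web server restart, the storage node disk saturation feed directly into the web server crash.

the backup web server restart, the storage node disk saturation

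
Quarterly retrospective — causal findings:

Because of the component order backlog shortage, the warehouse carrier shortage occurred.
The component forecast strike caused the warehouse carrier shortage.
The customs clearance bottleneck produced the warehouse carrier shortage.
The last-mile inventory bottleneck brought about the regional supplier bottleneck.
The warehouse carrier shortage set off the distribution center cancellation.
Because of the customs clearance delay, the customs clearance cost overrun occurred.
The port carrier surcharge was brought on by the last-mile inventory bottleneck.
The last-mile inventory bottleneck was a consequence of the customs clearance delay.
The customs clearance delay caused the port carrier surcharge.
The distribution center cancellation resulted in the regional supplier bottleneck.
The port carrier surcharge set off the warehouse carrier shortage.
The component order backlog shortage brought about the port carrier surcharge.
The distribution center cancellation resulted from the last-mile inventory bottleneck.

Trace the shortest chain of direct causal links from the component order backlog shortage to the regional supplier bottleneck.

the component order backlog shortage → the warehouse carrier shortage → the distribution center cancellation → the regional supplier bottleneck

the component order backlog shortage → the warehouse carrier shortage
the warehouse carrier shortage → the distribution center cancellation
the distribution center cancellation → the regional supplier bottleneck
Length: 3 steps.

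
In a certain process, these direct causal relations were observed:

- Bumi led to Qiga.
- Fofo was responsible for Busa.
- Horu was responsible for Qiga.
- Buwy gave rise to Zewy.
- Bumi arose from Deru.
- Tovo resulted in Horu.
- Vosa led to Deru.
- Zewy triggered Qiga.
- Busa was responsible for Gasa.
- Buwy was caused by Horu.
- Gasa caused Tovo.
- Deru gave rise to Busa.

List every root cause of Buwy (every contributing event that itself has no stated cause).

Tracing upstream from Buwy: Buwy ← Horu ← Tovo ← Gasa ← Busa ← Fofo.
A separate upstream branch: Buwy ← Horu ← Tovo ← Gasa ← Busa ← Deru ← Vosa.
Each of those chain origins has no stated cause.

Fofo, Vosa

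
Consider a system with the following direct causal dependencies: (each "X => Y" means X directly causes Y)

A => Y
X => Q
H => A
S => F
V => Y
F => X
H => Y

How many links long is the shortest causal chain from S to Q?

3

Shortest chain: S → F → X → Q.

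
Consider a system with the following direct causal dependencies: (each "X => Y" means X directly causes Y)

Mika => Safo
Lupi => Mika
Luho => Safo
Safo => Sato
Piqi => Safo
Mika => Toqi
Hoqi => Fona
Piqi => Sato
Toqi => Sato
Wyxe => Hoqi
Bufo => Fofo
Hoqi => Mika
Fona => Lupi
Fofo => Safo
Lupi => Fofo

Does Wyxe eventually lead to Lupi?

There is a causal chain: Wyxe → Hoqi → Fona → Lupi.

Yes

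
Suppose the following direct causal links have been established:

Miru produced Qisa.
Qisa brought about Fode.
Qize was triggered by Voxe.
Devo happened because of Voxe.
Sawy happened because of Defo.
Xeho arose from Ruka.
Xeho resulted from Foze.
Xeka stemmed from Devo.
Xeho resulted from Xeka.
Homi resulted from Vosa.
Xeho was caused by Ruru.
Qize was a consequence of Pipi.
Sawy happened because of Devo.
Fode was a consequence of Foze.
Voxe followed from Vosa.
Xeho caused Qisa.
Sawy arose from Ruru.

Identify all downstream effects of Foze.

Direct effects: Xeho, Fode.
2 steps out: Qisa.
Not reachable from it: Vosa, Homi, Voxe, Pipi, Qize, Ruru, Defo, Ruka, Devo, Xeka, Sawy, Miru.

Fode, Qisa, Xeho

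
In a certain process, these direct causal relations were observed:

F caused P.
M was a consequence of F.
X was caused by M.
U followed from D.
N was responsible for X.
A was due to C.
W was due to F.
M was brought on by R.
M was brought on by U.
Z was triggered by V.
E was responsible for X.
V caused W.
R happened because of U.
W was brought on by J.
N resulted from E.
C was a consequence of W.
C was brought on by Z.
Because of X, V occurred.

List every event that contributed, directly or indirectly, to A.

C, D, E, F, J, M, N, R, U, V, W, X, Z

Immediate cause of A: C.
Further upstream: D, U, R, J, F, M, E, N, X, V, Z, W.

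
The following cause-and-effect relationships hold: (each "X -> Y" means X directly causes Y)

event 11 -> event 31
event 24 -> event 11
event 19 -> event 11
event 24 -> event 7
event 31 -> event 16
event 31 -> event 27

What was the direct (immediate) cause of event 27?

Upstream contributors include event 19, event 24, event 11, but only event 31 feeds directly into event 27.

event 31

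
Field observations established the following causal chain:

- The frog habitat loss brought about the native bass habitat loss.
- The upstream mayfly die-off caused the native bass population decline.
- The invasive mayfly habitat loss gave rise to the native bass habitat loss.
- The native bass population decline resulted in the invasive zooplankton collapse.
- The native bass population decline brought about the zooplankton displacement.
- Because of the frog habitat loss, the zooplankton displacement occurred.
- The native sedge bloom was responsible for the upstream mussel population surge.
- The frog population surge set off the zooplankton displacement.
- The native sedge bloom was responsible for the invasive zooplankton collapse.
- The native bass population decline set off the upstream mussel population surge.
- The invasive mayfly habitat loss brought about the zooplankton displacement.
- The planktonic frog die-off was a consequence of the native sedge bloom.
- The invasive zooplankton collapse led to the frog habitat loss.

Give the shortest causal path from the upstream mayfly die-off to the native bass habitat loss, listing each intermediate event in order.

the upstream mayfly die-off → the native bass population decline → the invasive zooplankton collapse → the frog habitat loss → the native bass habitat loss

the upstream mayfly die-off → the native bass population decline
the native bass population decline → the invasive zooplankton collapse
the invasive zooplankton collapse → the frog habitat loss
the frog habitat loss → the native bass habitat loss
Length: 4 steps.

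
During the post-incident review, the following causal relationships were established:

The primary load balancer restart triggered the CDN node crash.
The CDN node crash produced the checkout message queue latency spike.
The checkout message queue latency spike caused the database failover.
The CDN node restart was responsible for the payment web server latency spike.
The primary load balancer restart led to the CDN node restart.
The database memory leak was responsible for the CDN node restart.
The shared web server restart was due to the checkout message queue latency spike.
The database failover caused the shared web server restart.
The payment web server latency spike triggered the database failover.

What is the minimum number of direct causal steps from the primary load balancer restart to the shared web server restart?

Shortest chain: the primary load balancer restart → the CDN node crash → the checkout message queue latency spike → the shared web server restart.

3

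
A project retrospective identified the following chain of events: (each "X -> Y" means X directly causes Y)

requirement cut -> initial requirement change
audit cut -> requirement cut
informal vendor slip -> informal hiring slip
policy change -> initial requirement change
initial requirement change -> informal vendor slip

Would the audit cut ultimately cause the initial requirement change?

There is a causal chain: the audit cut → the requirement cut → the initial requirement change.

Yes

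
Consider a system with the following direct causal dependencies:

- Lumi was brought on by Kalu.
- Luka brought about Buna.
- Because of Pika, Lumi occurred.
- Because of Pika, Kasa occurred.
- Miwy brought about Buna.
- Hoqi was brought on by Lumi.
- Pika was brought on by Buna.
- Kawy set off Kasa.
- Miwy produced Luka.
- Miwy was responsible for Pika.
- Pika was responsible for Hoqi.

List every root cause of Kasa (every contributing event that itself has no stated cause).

Kawy, Miwy

Tracing upstream from Kasa: Kasa ← Pika ← Miwy.
A separate upstream branch: Kasa ← Kawy.
Each of those chain origins has no stated cause.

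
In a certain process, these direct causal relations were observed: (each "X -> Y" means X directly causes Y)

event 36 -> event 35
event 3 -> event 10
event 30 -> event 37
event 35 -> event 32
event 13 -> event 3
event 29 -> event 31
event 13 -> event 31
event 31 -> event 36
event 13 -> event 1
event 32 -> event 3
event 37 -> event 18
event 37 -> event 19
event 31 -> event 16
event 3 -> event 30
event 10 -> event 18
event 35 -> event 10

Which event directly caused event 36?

event 31

Upstream contributors include event 13, event 29, but only event 31 feeds directly into event 36.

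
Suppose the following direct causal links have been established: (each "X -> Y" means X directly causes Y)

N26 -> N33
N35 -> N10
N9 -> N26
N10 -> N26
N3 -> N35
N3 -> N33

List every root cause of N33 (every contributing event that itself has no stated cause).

Tracing upstream from N33: N33 ← N3.
A separate upstream branch: N33 ← N26 ← N9.
Each of those chain origins has no stated cause.

N3, N9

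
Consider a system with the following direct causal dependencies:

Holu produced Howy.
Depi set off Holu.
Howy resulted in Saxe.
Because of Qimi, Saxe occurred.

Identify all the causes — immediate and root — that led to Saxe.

Depi, Holu, Howy, Qimi

Immediate causes of Saxe: Qimi, Howy.
Further upstream: Depi, Holu.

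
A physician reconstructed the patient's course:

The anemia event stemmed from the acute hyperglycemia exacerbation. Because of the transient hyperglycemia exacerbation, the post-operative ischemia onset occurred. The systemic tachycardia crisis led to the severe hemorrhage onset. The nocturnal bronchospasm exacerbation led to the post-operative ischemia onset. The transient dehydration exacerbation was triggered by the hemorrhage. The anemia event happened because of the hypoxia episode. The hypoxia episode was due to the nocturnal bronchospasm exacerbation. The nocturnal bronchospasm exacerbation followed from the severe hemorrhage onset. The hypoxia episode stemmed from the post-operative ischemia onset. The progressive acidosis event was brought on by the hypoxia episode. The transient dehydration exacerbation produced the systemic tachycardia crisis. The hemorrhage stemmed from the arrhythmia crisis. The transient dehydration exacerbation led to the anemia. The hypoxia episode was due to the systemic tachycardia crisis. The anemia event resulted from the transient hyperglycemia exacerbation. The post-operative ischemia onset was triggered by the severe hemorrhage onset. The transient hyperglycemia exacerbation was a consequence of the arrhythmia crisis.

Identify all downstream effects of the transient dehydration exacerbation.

Direct effects: the systemic tachycardia crisis, the anemia.
2 steps out: the severe hemorrhage onset, the hypoxia episode.
3 steps out: the nocturnal bronchospasm exacerbation, the post-operative ischemia onset, the anemia event, the progressive acidosis event.
Not reachable from it: the arrhythmia crisis, the hemorrhage, the transient hyperglycemia exacerbation, the acute hyperglycemia exacerbation.

the anemia, the anemia event, the hypoxia episode, the nocturnal bronchospasm exacerbation, the post-operative ischemia onset, the progressive acidosis event, the severe hemorrhage onset, the systemic tachycardia crisis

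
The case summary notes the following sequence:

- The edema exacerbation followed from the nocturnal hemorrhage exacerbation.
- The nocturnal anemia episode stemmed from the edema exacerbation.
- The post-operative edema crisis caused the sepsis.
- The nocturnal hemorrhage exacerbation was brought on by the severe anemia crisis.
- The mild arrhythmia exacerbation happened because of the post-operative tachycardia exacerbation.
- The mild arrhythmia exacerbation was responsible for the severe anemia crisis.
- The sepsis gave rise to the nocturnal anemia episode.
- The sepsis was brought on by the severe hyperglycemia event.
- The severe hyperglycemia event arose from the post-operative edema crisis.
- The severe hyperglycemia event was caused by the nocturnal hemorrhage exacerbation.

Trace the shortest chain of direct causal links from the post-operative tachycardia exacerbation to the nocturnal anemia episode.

the post-operative tachycardia exacerbation → the mild arrhythmia exacerbation → the severe anemia crisis → the nocturnal hemorrhage exacerbation → the edema exacerbation → the nocturnal anemia episode

the post-operative tachycardia exacerbation → the mild arrhythmia exacerbation
the mild arrhythmia exacerbation → the severe anemia crisis
the severe anemia crisis → the nocturnal hemorrhage exacerbation
the nocturnal hemorrhage exacerbation → the edema exacerbation
the edema exacerbation → the nocturnal anemia episode
Length: 5 steps.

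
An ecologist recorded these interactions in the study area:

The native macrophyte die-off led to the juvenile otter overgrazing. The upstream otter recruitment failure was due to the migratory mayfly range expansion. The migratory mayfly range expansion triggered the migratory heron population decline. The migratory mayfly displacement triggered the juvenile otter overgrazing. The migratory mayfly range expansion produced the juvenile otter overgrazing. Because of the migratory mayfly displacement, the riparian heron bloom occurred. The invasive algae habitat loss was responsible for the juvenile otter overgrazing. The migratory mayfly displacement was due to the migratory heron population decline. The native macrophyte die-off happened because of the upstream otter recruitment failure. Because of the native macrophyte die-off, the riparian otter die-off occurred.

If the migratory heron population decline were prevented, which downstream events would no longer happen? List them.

the migratory mayfly displacement, the riparian heron bloom

Downstream of the migratory heron population decline: the migratory mayfly displacement, the riparian heron bloom, the juvenile otter overgrazing.
Of those, still caused via another path: the juvenile otter overgrazing.
The remainder have no surviving cause.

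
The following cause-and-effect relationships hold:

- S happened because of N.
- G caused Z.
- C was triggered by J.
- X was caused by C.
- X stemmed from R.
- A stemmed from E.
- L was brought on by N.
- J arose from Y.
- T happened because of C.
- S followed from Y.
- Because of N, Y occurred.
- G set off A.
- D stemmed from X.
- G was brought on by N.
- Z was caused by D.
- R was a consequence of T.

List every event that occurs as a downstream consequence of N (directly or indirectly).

A, C, D, G, J, L, R, S, T, X, Y, Z

Direct effects: G, Y, S, L.
2 steps out: J, A, Z.
3 steps out: C.
4 steps out: T, X.
5 steps out: R, D.
Not reachable from it: E.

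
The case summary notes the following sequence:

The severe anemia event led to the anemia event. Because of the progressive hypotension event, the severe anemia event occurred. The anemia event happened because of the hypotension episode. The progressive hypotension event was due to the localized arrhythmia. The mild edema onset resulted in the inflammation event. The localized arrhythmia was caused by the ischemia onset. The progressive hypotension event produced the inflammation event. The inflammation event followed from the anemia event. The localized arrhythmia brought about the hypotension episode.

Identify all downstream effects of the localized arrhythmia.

the anemia event, the hypotension episode, the inflammation event, the progressive hypotension event, the severe anemia event

Direct effects: the hypotension episode, the progressive hypotension event.
2 steps out: the severe anemia event, the anemia event, the inflammation event.
Not reachable from it: the ischemia onset, the mild edema onset.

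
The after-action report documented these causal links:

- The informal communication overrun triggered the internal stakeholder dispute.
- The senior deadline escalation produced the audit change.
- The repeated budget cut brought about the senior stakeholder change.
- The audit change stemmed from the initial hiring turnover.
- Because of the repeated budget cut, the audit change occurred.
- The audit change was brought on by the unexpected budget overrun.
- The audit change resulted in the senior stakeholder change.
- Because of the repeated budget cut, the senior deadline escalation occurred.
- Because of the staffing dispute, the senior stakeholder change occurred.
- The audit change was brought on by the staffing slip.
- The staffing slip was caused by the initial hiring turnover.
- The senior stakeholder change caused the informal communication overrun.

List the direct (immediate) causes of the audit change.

the initial hiring turnover, the repeated budget cut, the senior deadline escalation, the staffing slip, the unexpected budget overrun → the audit change with nothing further upstream stated.

the initial hiring turnover, the repeated budget cut, the senior deadline escalation, the staffing slip, the unexpected budget overrun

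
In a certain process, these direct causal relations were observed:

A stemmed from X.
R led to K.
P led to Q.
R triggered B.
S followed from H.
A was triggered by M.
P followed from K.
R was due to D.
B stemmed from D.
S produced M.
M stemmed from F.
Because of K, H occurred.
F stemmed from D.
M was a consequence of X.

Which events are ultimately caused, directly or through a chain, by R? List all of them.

Direct effects: K, B.
2 steps out: H, P.
3 steps out: S, Q.
4 steps out: M.
5 steps out: A.
Not reachable from it: D, F, X.

A, B, H, K, M, P, Q, S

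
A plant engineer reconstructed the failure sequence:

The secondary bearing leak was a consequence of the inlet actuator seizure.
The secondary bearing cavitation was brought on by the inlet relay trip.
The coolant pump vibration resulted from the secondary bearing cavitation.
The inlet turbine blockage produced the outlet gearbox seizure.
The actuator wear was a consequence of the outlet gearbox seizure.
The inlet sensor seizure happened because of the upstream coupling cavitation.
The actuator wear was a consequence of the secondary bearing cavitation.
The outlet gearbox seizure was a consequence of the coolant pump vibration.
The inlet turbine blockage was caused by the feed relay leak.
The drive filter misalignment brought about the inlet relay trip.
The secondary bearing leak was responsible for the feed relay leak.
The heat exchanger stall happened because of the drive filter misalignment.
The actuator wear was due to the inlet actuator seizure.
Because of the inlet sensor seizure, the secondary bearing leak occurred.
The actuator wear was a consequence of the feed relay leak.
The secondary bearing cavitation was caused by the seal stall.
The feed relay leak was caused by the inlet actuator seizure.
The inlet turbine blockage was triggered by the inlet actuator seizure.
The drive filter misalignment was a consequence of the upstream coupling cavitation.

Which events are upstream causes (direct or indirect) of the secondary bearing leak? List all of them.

the inlet actuator seizure, the inlet sensor seizure, the upstream coupling cavitation

Immediate causes of the secondary bearing leak: the inlet sensor seizure, the inlet actuator seizure.
Further upstream: the upstream coupling cavitation.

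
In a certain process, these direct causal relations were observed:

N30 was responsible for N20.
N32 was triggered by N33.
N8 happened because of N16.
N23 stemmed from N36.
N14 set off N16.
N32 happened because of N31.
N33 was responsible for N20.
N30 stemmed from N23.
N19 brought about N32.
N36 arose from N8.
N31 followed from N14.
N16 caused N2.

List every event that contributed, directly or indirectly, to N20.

Immediate causes of N20: N33, N30.
Further upstream: N14, N16, N8, N36, N23.

N14, N16, N23, N30, N33, N36, N8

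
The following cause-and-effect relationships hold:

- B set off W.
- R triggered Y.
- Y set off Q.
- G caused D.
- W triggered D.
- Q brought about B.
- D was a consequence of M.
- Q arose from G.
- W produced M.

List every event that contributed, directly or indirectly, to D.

B, G, M, Q, R, W, Y

Immediate causes of D: G, W, M.
Further upstream: R, Y, Q, B.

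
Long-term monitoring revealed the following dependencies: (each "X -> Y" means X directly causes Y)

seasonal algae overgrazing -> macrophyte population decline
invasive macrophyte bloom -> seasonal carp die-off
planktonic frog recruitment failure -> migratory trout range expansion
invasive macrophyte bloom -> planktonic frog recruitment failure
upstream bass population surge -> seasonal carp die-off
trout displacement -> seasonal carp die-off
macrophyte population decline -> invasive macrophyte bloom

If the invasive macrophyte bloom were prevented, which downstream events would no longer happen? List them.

the migratory trout range expansion, the planktonic frog recruitment failure

Downstream of the invasive macrophyte bloom: the planktonic frog recruitment failure, the migratory trout range expansion, the seasonal carp die-off.
Of those, still caused via another path: the seasonal carp die-off.
The remainder have no surviving cause.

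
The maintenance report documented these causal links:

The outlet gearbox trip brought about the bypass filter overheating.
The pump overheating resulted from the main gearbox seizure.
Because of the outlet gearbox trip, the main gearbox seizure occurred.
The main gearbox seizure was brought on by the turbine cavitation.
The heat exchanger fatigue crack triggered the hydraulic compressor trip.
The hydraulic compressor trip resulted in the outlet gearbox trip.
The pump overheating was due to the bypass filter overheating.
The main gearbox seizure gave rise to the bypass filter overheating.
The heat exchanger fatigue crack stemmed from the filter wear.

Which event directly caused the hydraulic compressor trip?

the heat exchanger fatigue crack

Upstream contributors include the filter wear, but only the heat exchanger fatigue crack feeds directly into the hydraulic compressor trip.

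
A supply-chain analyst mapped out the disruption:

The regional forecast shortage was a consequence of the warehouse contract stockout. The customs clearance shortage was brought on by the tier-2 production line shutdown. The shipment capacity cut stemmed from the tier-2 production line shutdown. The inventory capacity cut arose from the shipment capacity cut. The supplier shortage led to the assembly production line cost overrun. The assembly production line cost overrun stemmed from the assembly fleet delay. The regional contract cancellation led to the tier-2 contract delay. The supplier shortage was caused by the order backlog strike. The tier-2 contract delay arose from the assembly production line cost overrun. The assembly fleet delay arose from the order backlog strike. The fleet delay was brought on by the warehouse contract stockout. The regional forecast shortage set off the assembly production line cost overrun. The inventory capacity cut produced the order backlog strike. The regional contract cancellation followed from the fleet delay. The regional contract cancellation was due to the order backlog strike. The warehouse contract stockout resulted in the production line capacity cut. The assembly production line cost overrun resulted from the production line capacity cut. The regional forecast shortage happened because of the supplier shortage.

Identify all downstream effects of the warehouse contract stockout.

the assembly production line cost overrun, the fleet delay, the production line capacity cut, the regional contract cancellation, the regional forecast shortage, the tier-2 contract delay

Direct effects: the production line capacity cut, the fleet delay, the regional forecast shortage.
2 steps out: the assembly production line cost overrun, the regional contract cancellation.
3 steps out: the tier-2 contract delay.
Not reachable from it: the tier-2 production line shutdown, the shipment capacity cut, the inventory capacity cut, the customs clearance shortage, the order backlog strike, the assembly fleet delay, the supplier shortage.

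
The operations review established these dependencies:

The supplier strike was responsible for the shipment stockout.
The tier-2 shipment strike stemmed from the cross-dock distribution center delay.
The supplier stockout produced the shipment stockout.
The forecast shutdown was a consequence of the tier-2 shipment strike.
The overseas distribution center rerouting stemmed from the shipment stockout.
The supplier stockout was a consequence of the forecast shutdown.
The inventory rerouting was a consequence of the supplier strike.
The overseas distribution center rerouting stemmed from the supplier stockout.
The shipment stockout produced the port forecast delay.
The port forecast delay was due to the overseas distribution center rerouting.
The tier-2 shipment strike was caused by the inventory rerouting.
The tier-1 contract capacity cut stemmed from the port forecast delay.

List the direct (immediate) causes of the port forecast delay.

Upstream contributors include the cross-dock distribution center delay, the supplier strike, the inventory rerouting, the tier-2 shipment strike, the forecast shutdown, the supplier stockout, but only the overseas distribution center rerouting, the shipment stockout feed directly into the port forecast delay.

the overseas distribution center rerouting, the shipment stockout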